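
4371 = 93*47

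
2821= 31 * 91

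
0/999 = 0= 0.00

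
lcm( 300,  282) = 14100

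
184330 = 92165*2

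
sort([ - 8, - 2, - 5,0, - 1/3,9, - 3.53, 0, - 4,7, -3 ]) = [-8, - 5 , - 4, - 3.53, - 3, - 2, - 1/3,  0,0,7,9]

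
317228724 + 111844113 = 429072837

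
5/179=5/179 = 0.03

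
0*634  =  0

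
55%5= 0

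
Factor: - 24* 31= -744 = -2^3 * 3^1*31^1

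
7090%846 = 322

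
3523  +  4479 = 8002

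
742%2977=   742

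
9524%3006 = 506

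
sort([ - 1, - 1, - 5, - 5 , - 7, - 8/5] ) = [ - 7, - 5,-5, - 8/5, - 1, - 1 ] 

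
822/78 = 10 + 7/13 = 10.54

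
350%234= 116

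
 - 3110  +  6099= 2989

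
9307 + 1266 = 10573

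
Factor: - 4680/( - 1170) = 4 = 2^2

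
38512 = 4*9628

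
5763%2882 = 2881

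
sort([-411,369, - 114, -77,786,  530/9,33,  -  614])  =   [ - 614, - 411,-114, - 77, 33,530/9,369,786]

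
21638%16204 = 5434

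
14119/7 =2017 = 2017.00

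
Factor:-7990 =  - 2^1*5^1*17^1*47^1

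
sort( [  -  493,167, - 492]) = [ - 493, - 492, 167 ] 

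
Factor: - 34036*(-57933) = 1971807588 = 2^2*3^2*41^1*67^1*127^1  *  157^1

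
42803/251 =170 + 133/251= 170.53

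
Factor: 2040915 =3^1* 5^1*359^1*379^1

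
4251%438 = 309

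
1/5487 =1/5487 = 0.00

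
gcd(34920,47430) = 90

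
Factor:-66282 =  - 2^1*3^1*11047^1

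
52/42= 1 + 5/21 =1.24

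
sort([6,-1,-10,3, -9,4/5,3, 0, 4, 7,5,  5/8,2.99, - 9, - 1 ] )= [-10, - 9,  -  9,-1,-1, 0,5/8 , 4/5,  2.99,3, 3 , 4, 5, 6,7]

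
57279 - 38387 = 18892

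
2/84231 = 2/84231 = 0.00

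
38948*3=116844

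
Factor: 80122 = 2^1*7^1*59^1*97^1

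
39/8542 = 39/8542  =  0.00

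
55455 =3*18485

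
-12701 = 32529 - 45230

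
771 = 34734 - 33963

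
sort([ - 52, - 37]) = [ - 52 , - 37]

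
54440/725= 10888/145 = 75.09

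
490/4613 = 70/659 = 0.11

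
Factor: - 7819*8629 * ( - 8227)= 555076932277  =  7^1* 19^1*433^1*1117^1*8629^1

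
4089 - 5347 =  - 1258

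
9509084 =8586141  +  922943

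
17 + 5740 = 5757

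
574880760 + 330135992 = 905016752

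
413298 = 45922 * 9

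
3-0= 3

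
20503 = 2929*7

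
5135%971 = 280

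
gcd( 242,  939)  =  1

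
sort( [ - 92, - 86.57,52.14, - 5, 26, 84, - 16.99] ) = [  -  92, - 86.57, - 16.99, - 5,26, 52.14, 84]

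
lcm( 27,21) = 189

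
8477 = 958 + 7519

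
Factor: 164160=2^6 * 3^3*5^1*19^1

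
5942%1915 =197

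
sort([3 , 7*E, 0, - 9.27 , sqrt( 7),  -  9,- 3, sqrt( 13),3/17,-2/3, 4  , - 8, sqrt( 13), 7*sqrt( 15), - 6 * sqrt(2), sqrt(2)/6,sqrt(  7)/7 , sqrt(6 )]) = [-9.27, - 9, -6*sqrt( 2),-8,  -  3,-2/3, 0, 3/17, sqrt( 2)/6, sqrt (7)/7,sqrt(6), sqrt( 7), 3,sqrt( 13 ), sqrt( 13 ),  4, 7*E, 7*sqrt( 15) ]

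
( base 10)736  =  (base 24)16g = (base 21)1E1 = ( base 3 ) 1000021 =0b1011100000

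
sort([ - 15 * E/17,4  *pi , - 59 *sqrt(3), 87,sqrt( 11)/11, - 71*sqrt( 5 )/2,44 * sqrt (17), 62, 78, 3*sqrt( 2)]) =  [ - 59*sqrt(3), - 71*sqrt( 5 ) /2, - 15*E/17, sqrt( 11 )/11,3*sqrt(2),  4*pi,62, 78, 87,44 * sqrt(17)] 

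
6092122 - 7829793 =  - 1737671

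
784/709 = 784/709= 1.11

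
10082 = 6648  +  3434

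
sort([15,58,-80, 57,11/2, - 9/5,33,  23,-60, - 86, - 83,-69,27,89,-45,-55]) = [-86,-83,-80, - 69,-60, -55, - 45,  -  9/5,11/2,15,23, 27, 33,  57,58,89 ] 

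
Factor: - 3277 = - 29^1 * 113^1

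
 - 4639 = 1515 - 6154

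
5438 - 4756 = 682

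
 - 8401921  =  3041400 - 11443321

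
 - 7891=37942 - 45833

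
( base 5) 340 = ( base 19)50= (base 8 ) 137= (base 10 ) 95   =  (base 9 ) 115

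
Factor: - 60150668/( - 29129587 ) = 2^2*15037667^1*29129587^( - 1 )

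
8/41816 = 1/5227 = 0.00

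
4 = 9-5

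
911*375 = 341625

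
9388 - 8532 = 856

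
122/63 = 1 + 59/63=   1.94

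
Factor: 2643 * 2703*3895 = 27825992955 = 3^2*  5^1*17^1*19^1*41^1  *  53^1*881^1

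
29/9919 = 29/9919 = 0.00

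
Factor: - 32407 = - 23^1*1409^1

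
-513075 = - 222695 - 290380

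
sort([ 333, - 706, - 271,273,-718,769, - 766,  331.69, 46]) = [  -  766, - 718,-706,-271,  46, 273, 331.69 , 333, 769]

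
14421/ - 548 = - 27 + 375/548  =  - 26.32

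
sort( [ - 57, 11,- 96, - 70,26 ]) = [ - 96,- 70,-57, 11,  26 ]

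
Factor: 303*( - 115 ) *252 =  - 2^2 * 3^3*5^1*7^1*23^1*101^1 = - 8780940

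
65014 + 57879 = 122893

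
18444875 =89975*205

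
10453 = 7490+2963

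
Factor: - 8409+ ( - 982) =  - 9391^1 =- 9391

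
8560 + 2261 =10821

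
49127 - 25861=23266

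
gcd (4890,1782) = 6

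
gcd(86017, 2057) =1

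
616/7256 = 77/907=   0.08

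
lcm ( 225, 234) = 5850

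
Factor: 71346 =2^1*3^1*11^1*23^1*47^1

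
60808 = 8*7601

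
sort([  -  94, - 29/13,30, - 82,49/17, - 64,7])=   [ - 94 , -82,  -  64,-29/13,49/17, 7,30 ] 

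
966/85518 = 161/14253 = 0.01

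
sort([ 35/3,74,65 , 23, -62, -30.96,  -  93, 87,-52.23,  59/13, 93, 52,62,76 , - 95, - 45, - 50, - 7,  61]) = [ -95,-93, - 62, - 52.23, - 50, - 45, - 30.96, - 7 , 59/13,35/3,23, 52, 61,62,65 , 74  ,  76,87, 93 ] 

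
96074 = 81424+14650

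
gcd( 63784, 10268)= 68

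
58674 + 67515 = 126189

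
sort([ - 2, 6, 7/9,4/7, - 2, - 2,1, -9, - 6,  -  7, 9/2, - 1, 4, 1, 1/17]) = [ -9,  -  7,  -  6,-2, - 2,  -  2,  -  1,  1/17, 4/7,7/9,  1,1,4, 9/2, 6 ] 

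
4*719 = 2876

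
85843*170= 14593310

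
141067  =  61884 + 79183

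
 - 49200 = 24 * ( - 2050 ) 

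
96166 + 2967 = 99133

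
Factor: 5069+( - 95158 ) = - 90089^1= - 90089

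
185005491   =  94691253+90314238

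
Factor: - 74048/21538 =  - 416/121 = - 2^5*11^( - 2)* 13^1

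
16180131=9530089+6650042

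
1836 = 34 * 54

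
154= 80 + 74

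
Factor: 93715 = 5^1*18743^1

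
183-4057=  - 3874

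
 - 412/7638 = -1 + 3613/3819 = - 0.05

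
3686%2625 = 1061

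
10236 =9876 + 360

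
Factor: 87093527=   2111^1*41257^1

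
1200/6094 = 600/3047= 0.20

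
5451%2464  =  523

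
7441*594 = 4419954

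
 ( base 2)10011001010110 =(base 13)460C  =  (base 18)1c54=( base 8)23126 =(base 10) 9814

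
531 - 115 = 416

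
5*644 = 3220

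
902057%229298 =214163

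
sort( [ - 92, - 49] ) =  [ - 92, - 49] 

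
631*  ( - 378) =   -  238518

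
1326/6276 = 221/1046 = 0.21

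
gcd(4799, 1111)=1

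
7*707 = 4949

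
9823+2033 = 11856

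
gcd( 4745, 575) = 5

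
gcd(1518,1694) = 22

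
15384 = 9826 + 5558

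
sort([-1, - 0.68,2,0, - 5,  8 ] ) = [-5, - 1, - 0.68, 0, 2,8]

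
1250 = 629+621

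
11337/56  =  11337/56  =  202.45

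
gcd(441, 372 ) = 3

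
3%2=1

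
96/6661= 96/6661 = 0.01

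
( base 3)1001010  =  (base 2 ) 1011110111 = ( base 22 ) 1CB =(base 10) 759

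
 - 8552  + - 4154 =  - 12706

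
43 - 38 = 5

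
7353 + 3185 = 10538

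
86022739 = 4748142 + 81274597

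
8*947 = 7576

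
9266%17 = 1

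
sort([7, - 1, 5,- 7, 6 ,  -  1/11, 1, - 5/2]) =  [ - 7, - 5/2, - 1, - 1/11,1, 5, 6,  7 ] 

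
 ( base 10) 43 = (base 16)2b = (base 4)223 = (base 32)1b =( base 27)1g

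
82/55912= 41/27956 = 0.00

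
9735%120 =15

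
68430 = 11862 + 56568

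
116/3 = 38 + 2/3 = 38.67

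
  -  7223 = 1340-8563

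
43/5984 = 43/5984 = 0.01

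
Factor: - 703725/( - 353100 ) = 2^ (-2)  *107^( - 1 ) *853^1 = 853/428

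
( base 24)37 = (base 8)117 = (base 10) 79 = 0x4F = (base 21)3g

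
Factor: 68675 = 5^2*41^1*67^1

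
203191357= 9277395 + 193913962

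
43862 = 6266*7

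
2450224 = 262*9352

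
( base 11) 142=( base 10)167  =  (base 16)a7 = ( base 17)9e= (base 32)57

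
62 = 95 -33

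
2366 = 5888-3522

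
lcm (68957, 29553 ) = 206871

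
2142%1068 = 6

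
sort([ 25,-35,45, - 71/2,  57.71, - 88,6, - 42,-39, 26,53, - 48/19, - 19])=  [ - 88,- 42,-39 , - 71/2, - 35, - 19,  -  48/19,6,25,  26,45,53,57.71]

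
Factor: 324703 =61^1 * 5323^1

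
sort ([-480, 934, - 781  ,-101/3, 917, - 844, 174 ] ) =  [ -844, - 781,-480,-101/3,  174,917,934]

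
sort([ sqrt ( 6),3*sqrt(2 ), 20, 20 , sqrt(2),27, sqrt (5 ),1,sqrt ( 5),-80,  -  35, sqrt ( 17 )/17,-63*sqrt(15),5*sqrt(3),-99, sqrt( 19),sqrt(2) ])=[ - 63*sqrt(15), - 99, - 80,  -  35,sqrt(17)/17, 1,sqrt(2 ), sqrt( 2),sqrt( 5 ), sqrt( 5),sqrt( 6 ) , 3 * sqrt( 2),sqrt(19),5*sqrt( 3),20,20 , 27]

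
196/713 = 196/713  =  0.27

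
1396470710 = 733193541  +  663277169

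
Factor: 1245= 3^1*5^1*83^1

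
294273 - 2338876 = - 2044603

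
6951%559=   243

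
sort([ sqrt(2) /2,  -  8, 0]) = [-8,  0, sqrt(2)/2]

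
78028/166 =39014/83 = 470.05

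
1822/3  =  607 + 1/3 = 607.33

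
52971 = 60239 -7268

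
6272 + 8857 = 15129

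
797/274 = 2 + 249/274 =2.91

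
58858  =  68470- 9612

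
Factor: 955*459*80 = 2^4 * 3^3*5^2*17^1*191^1 = 35067600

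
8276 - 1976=6300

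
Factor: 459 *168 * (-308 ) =  -  2^5*3^4*7^2*11^1 * 17^1 = -23750496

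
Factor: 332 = 2^2*83^1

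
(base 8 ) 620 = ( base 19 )121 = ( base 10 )400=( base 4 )12100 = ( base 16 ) 190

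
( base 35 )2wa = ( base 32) 3FS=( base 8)6774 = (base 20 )8j0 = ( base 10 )3580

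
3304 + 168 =3472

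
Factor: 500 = 2^2*5^3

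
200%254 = 200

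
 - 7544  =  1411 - 8955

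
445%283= 162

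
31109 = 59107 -27998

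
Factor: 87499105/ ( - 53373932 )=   -  2^( - 2 )*  5^1*13343483^( - 1 ) * 17499821^1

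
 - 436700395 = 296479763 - 733180158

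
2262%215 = 112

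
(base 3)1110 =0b100111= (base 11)36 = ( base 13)30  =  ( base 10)39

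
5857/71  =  82+ 35/71 = 82.49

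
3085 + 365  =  3450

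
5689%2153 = 1383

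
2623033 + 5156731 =7779764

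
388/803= 388/803= 0.48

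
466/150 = 233/75 = 3.11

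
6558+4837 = 11395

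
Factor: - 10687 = -10687^1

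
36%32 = 4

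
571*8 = 4568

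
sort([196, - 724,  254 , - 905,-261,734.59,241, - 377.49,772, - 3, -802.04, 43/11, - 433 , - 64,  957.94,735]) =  [ - 905, - 802.04, - 724, - 433, - 377.49, -261, - 64, - 3,43/11,196,241,  254,734.59,735,772,957.94] 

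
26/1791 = 26/1791 = 0.01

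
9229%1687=794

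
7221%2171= 708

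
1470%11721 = 1470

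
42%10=2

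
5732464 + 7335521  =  13067985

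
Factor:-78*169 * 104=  - 2^4*3^1*13^4 = - 1370928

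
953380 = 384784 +568596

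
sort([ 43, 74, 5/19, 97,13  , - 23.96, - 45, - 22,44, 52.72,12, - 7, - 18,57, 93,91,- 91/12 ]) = [  -  45, -23.96,- 22, - 18,-91/12, - 7,  5/19,12,13,43, 44,  52.72,57,74, 91,93, 97 ]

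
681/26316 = 227/8772 = 0.03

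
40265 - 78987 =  - 38722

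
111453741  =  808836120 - 697382379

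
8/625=8/625 =0.01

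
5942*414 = 2459988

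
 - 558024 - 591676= - 1149700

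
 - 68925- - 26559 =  - 42366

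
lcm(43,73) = 3139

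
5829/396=1943/132 = 14.72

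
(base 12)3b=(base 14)35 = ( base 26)1l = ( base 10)47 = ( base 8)57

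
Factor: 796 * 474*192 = 2^9*3^2 * 79^1*199^1 = 72442368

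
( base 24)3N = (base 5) 340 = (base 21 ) 4b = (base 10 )95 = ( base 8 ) 137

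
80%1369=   80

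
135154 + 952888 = 1088042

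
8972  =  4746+4226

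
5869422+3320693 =9190115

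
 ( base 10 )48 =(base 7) 66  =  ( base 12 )40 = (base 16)30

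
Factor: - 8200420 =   -  2^2*5^1*23^1*17827^1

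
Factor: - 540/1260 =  - 3^1*7^(-1) = - 3/7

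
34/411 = 34/411  =  0.08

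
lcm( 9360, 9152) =411840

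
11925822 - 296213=11629609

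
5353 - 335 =5018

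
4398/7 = 4398/7 = 628.29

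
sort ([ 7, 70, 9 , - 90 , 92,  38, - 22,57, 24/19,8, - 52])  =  [ - 90, - 52, - 22, 24/19, 7, 8,9, 38,57, 70, 92]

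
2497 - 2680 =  - 183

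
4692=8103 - 3411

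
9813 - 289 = 9524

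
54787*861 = 47171607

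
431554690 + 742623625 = 1174178315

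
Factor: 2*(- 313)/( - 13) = 2^1*13^( -1)*313^1 = 626/13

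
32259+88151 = 120410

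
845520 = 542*1560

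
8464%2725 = 289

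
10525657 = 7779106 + 2746551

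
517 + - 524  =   - 7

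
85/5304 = 5/312=   0.02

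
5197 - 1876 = 3321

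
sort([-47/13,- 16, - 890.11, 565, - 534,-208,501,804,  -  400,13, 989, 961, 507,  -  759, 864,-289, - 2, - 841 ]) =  [  -  890.11,-841, -759, - 534, - 400, - 289,-208, - 16 , - 47/13, - 2 , 13,  501,  507,565, 804, 864, 961, 989 ] 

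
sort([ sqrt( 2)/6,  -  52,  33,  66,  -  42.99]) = [-52,-42.99,  sqrt(2) /6, 33,66]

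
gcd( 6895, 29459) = 1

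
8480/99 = 85 + 65/99 = 85.66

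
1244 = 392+852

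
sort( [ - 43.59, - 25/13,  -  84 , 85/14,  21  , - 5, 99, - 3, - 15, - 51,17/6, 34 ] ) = [ - 84,-51 , - 43.59 , - 15, - 5 , - 3, - 25/13, 17/6, 85/14 , 21, 34,99] 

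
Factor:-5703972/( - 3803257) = 2^2 * 3^1*17^( -1)*23^(-1)*71^( - 1) * 137^( - 1) * 475331^1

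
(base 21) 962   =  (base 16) 1001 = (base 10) 4097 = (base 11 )3095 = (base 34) 3IH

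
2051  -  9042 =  - 6991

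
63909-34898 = 29011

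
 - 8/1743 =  - 1 + 1735/1743 = - 0.00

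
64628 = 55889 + 8739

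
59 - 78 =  - 19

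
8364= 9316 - 952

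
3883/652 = 5+623/652=5.96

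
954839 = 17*56167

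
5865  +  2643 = 8508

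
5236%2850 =2386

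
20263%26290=20263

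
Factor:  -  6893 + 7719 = 2^1*7^1*59^1 = 826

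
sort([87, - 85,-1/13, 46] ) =[ -85,-1/13,46, 87]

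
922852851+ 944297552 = 1867150403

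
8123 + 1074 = 9197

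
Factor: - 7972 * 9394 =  - 74888968=   - 2^3*7^1*11^1 * 61^1*1993^1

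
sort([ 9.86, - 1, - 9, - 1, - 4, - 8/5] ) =[ -9, - 4, - 8/5, - 1, - 1 , 9.86]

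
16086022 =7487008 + 8599014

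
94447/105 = 899 + 52/105 = 899.50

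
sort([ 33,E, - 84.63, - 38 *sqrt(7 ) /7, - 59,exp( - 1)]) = [ - 84.63, - 59, - 38 * sqrt (7 ) /7,exp(-1 ),E, 33]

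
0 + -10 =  - 10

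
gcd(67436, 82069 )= 1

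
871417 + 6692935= 7564352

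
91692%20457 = 9864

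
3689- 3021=668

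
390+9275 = 9665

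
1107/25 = 1107/25  =  44.28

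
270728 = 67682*4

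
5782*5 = 28910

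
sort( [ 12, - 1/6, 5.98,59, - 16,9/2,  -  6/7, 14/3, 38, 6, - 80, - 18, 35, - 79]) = [ - 80, -79,-18, - 16 , - 6/7,-1/6, 9/2, 14/3, 5.98,6, 12 , 35, 38,59]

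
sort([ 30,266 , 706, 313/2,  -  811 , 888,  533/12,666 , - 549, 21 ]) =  [ - 811, - 549,21 , 30 , 533/12,313/2,266, 666, 706, 888 ]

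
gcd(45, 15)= 15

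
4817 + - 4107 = 710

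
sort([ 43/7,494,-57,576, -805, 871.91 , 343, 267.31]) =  [-805 ,-57, 43/7, 267.31,343 , 494 , 576,  871.91] 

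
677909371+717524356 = 1395433727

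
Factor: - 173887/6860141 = - 7^1*23^( - 1)*461^( - 1)*647^( - 1)*24841^1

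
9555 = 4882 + 4673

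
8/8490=4/4245 = 0.00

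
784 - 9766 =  - 8982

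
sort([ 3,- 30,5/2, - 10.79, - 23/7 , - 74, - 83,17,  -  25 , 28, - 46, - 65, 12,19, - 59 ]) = [  -  83,-74, - 65,-59, - 46, -30, - 25, - 10.79, - 23/7,5/2,3,12, 17,19,28 ] 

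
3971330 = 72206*55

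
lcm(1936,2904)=5808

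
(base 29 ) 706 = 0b1011100000101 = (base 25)9ai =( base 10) 5893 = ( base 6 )43141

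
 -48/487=  -  1 + 439/487 = -  0.10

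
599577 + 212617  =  812194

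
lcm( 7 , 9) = 63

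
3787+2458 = 6245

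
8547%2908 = 2731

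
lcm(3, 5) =15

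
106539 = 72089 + 34450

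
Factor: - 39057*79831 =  - 3117959367 = - 3^1 * 47^1*97^1*277^1 * 823^1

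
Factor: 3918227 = 67^1 * 58481^1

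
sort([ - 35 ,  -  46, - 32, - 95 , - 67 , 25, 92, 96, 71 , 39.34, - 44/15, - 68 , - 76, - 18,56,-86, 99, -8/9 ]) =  [ - 95, - 86 , - 76 , - 68,  -  67, - 46, -35 , - 32, - 18, - 44/15, - 8/9,25,39.34,56, 71, 92,96, 99 ] 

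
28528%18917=9611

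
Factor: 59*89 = 59^1 *89^1 = 5251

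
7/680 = 7/680 = 0.01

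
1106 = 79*14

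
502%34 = 26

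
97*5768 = 559496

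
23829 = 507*47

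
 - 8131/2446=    - 8131/2446 =- 3.32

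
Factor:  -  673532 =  - 2^2*23^1*7321^1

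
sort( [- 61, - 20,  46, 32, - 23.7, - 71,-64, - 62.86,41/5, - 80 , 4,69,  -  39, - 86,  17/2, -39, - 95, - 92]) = [ - 95, - 92, - 86, - 80, - 71, - 64,-62.86, - 61 , - 39, - 39, - 23.7,-20, 4,41/5,  17/2,  32,46,69] 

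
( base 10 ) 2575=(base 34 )27p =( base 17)8F8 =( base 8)5017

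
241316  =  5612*43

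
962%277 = 131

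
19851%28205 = 19851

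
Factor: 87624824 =2^3 * 7^1*1564729^1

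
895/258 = 3 + 121/258 = 3.47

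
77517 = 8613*9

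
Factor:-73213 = -7^1 * 10459^1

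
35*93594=3275790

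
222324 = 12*18527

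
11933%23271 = 11933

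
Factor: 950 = 2^1*5^2*19^1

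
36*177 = 6372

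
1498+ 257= 1755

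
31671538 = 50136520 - 18464982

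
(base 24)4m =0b1110110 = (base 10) 118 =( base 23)53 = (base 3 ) 11101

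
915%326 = 263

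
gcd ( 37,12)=1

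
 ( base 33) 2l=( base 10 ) 87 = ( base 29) 30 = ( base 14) 63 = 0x57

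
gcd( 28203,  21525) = 21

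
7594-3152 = 4442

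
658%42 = 28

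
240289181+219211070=459500251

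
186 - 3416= - 3230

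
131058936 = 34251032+96807904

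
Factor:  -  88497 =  - 3^2*9833^1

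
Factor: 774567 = 3^2 * 89^1*967^1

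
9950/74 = 4975/37 =134.46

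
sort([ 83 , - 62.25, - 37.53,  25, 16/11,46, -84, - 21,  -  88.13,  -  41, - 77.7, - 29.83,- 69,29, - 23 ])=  [ - 88.13, - 84,- 77.7, - 69, - 62.25,-41, - 37.53, - 29.83, - 23, - 21,16/11,25,  29, 46,  83 ] 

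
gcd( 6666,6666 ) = 6666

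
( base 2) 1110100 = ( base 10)116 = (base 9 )138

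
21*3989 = 83769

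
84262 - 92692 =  - 8430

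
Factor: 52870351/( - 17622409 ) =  - 7^( - 2)* 1229^1*43019^1*359641^( -1 ) 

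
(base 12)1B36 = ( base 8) 6432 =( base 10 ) 3354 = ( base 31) 3f6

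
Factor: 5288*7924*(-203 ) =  - 8506128736 = - 2^5*7^2*29^1*283^1*661^1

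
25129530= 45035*558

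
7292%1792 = 124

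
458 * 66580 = 30493640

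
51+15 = 66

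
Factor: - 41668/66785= - 2^2 * 5^( - 1 )*11^1*19^ (-2 )*37^( - 1 ) * 947^1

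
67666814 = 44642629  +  23024185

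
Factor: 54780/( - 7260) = -83/11 =-11^( - 1)*83^1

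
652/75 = 8 + 52/75 = 8.69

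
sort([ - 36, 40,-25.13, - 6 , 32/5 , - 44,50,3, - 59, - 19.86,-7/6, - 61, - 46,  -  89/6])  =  [-61, - 59, - 46, - 44, - 36, - 25.13,- 19.86, - 89/6, - 6,-7/6 , 3, 32/5, 40, 50 ] 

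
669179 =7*95597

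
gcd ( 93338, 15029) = 791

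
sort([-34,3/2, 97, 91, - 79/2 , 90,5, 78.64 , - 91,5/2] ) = [ - 91,-79/2, - 34,3/2, 5/2 , 5 , 78.64 , 90, 91, 97 ]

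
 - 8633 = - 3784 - 4849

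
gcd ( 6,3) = 3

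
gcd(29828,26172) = 4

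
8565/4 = 2141 + 1/4 = 2141.25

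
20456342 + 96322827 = 116779169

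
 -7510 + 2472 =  - 5038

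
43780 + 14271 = 58051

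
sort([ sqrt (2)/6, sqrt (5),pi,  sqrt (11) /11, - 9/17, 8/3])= [- 9/17,sqrt( 2)/6,sqrt(11 )/11,sqrt( 5 ), 8/3, pi]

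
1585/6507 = 1585/6507  =  0.24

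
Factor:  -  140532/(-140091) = 2^2*239^1 * 953^(-1) = 956/953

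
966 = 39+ 927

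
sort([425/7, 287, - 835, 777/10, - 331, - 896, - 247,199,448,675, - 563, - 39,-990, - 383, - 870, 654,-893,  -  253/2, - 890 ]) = [ - 990, - 896, - 893, - 890,-870, - 835, - 563, - 383, - 331,-247, - 253/2, - 39,425/7, 777/10,199,287,448,  654,675] 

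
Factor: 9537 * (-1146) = -2^1 * 3^2*11^1*17^2*191^1 = - 10929402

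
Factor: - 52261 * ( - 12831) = 3^1*7^1*11^1*13^1*47^1*4751^1 = 670560891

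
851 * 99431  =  84615781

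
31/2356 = 1/76= 0.01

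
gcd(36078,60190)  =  2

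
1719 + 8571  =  10290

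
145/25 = 29/5 = 5.80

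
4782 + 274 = 5056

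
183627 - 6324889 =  - 6141262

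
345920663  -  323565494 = 22355169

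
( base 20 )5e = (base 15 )79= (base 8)162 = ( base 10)114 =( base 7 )222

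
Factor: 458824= 2^3 * 83^1*691^1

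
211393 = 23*9191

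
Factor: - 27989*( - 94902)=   2656212078 = 2^1*3^1* 13^1*2153^1*15817^1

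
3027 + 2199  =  5226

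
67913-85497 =  -  17584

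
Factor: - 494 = -2^1*13^1*19^1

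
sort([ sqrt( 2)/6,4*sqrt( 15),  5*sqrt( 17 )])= [sqrt(2 ) /6,4*sqrt( 15), 5*sqrt ( 17)] 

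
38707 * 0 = 0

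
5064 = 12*422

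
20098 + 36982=57080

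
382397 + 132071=514468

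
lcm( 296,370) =1480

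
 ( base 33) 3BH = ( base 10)3647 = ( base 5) 104042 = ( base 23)6KD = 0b111000111111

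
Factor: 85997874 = 2^1*3^1*23^1*47^1*13259^1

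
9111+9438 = 18549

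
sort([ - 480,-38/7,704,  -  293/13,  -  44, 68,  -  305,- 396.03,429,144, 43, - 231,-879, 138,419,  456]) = [ - 879,-480  ,-396.03,-305,-231, - 44 , - 293/13, - 38/7, 43, 68,138, 144,419, 429,456, 704]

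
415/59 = 415/59 = 7.03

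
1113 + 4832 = 5945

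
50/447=50/447 = 0.11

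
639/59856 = 213/19952=0.01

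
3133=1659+1474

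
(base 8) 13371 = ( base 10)5881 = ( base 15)1B21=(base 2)1011011111001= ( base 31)63m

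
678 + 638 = 1316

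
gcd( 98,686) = 98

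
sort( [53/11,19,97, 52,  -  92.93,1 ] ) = [ - 92.93 , 1, 53/11,19,52,97] 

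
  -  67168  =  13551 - 80719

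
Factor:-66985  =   - 5^1*13397^1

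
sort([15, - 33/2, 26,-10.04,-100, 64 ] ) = [ - 100, - 33/2, - 10.04, 15 , 26,64]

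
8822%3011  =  2800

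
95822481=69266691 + 26555790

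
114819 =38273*3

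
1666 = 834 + 832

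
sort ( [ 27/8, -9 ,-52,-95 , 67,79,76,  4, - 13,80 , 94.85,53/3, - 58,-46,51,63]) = [ - 95, - 58,-52 , - 46 ,-13, - 9,27/8,4,53/3, 51, 63, 67,76,79, 80, 94.85]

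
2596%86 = 16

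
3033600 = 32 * 94800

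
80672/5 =80672/5=16134.40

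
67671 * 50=3383550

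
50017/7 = 7145 + 2/7  =  7145.29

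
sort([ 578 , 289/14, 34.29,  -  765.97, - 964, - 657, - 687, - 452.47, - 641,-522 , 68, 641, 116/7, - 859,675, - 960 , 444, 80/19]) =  [ - 964, - 960, - 859  , - 765.97, - 687,-657, - 641, - 522, - 452.47,80/19,116/7,  289/14,34.29, 68, 444, 578, 641, 675 ]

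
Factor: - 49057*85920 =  - 4214977440 = - 2^5* 3^1*5^1 * 179^1 * 49057^1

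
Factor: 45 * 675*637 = 3^5*5^3 * 7^2 * 13^1=19348875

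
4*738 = 2952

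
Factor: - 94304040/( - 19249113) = 31434680/6416371 = 2^3 * 5^1 * 13^ ( - 1 )*719^1*1093^1*493567^(-1)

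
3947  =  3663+284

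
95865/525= 913/5 = 182.60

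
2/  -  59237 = -1 + 59235/59237 = - 0.00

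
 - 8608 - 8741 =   -  17349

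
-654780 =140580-795360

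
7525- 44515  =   - 36990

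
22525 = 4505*5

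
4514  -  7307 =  - 2793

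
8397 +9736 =18133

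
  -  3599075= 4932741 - 8531816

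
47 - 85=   -  38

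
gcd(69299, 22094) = 1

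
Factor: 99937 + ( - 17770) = 3^1 * 61^1 * 449^1 = 82167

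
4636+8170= 12806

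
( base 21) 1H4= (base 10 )802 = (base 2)1100100010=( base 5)11202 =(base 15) 387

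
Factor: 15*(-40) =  - 2^3 * 3^1*5^2 = -600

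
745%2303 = 745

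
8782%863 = 152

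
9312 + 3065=12377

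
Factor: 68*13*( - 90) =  - 79560 = - 2^3  *  3^2*5^1*13^1*17^1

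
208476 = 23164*9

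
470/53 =470/53 =8.87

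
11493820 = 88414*130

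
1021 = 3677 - 2656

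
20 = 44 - 24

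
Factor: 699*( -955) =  - 3^1*5^1*191^1* 233^1 = -667545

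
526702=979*538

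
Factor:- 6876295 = - 5^1* 859^1*1601^1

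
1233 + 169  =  1402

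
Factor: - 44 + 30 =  - 14=- 2^1*7^1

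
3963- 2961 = 1002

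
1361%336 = 17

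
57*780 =44460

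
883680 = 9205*96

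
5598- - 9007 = 14605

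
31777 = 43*739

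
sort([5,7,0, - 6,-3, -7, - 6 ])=[-7, - 6,-6,  -  3, 0,5,7] 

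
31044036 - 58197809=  - 27153773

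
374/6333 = 374/6333  =  0.06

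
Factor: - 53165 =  - 5^1*7^3*31^1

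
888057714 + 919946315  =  1808004029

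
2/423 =2/423 = 0.00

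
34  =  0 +34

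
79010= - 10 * ( - 7901)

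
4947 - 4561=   386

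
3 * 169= 507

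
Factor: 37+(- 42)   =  - 5^1= - 5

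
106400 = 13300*8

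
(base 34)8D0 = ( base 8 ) 22732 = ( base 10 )9690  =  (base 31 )a2i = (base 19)17G0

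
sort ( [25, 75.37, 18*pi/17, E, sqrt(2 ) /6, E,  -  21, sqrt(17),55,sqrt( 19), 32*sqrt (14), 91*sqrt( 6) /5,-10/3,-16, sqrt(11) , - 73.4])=[ - 73.4, - 21, - 16,  -  10/3 , sqrt(2 ) /6, E, E,sqrt (11), 18*pi/17,  sqrt(17), sqrt (19), 25 , 91*sqrt(6)/5, 55, 75.37, 32*sqrt(14 )]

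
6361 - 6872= - 511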